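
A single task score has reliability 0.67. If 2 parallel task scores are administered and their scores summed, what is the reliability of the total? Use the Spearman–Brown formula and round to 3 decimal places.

0.802

ρ_k = kρ / (1 + (k−1)ρ) = 2·0.67 / (1 + 1·0.67) = 1.340 / 1.670 = 0.802.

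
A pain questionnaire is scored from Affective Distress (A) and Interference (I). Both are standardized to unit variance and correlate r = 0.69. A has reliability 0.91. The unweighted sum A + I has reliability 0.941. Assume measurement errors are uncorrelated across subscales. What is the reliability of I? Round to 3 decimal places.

0.891

Var(A+I) = 2 + 2·0.69 = 3.380.
True-score variance = ρ_A + ρ_I + 2·0.69, so 0.941 = (0.91 + ρ_I + 1.38) / 3.380.
ρ_I = 0.941·3.380 − 0.91 − 1.38 = 0.891.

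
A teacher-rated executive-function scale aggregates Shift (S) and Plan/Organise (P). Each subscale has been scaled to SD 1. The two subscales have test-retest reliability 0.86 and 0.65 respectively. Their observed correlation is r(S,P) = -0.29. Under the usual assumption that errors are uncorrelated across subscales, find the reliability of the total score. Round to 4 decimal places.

0.6549

Var(S+P) = 2 + 2·[(-0.29)] = 2 − 0.58 = 1.42.
With uncorrelated errors the cross-covariances are all true-score covariance, so they carry over unchanged; only the diagonal terms shrink to ρᵢσᵢ².
True-score variance = [0.86 + 0.65] − 0.58 = 1.51 − 0.58 = 0.93.
Reliability = 0.93 / 1.42 = 0.6549.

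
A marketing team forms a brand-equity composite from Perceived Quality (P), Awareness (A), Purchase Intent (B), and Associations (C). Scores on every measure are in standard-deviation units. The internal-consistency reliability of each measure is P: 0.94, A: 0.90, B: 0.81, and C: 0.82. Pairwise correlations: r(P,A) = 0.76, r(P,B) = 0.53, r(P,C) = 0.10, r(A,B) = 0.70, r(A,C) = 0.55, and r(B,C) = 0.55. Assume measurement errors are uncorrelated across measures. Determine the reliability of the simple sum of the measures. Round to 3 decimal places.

Var(P+A+B+C) = 4 + 2·[0.76 + 0.53 + 0.10 + 0.70 + 0.55 + 0.55] = 4 + 6.38 = 10.38.
With uncorrelated errors the cross-covariances are all true-score covariance, so they carry over unchanged; only the diagonal terms shrink to ρᵢσᵢ².
True-score variance = [0.94 + 0.90 + 0.81 + 0.82] + 6.38 = 3.47 + 6.38 = 9.85.
Reliability = 9.85 / 10.38 = 0.949.

0.949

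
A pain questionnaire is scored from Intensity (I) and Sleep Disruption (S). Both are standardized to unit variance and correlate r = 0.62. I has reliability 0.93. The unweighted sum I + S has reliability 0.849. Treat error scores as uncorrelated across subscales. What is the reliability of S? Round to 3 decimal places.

Var(I+S) = 2 + 2·0.62 = 3.240.
True-score variance = ρ_I + ρ_S + 2·0.62, so 0.849 = (0.93 + ρ_S + 1.24) / 3.240.
ρ_S = 0.849·3.240 − 0.93 − 1.24 = 0.581.

0.581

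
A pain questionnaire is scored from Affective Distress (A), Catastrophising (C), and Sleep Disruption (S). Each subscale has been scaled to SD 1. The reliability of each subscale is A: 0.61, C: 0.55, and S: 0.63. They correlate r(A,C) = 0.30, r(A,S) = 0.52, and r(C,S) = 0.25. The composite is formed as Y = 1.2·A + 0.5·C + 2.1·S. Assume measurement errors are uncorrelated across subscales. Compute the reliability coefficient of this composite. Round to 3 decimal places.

0.760

Var(Y) = 1.2² + 0.5² + 2.1² + 2·[0.6·0.30 + 2.52·0.52 + 1.05·0.25] = 6.1 + 3.5058 = 9.6058.
Because errors are independent across components, Cov(Tᵢ,Tⱼ) = Cov(Xᵢ,Xⱼ); the off-diagonal part of the true-score variance is the same as above.
True-score variance = [1.2²·0.61 + 0.5²·0.55 + 2.1²·0.63] + 3.5058 = 3.7942 + 3.5058 = 7.3.
Reliability = 7.3 / 9.6058 = 0.760.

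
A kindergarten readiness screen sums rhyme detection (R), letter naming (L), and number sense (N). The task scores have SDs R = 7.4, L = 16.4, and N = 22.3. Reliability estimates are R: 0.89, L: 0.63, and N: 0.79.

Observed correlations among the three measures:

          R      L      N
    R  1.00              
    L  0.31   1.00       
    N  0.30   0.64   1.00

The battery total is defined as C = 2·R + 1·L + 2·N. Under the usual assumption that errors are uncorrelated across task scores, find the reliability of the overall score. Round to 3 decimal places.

Var(C) = 2²·7.4² + 16.4² + 2²·22.3² + 2·[2·7.4·16.4·0.31 + 4·7.4·22.3·0.30 + 2·16.4·22.3·0.64] = 2477.16 + 1482.78 = 3959.94.
Under uncorrelated errors the observed covariances equal the true-score covariances, so only the own-variance terms attenuate.
True-score variance = [2²·7.4²·0.89 + 16.4²·0.63 + 2²·22.3²·0.79] + 1482.78 = 1935.83 + 1482.78 = 3418.6.
Reliability = 3418.6 / 3959.94 = 0.863.

0.863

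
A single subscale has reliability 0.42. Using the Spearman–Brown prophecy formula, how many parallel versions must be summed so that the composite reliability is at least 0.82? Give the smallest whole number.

k ≥ ρ*(1−ρ₁)/(ρ₁(1−ρ*)) = 0.82·0.58 / (0.42·0.18) = 6.291.
Smallest integer k = 7.

7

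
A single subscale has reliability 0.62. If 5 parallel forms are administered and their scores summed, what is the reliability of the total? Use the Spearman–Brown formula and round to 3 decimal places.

ρ_k = kρ / (1 + (k−1)ρ) = 5·0.62 / (1 + 4·0.62) = 3.100 / 3.480 = 0.891.

0.891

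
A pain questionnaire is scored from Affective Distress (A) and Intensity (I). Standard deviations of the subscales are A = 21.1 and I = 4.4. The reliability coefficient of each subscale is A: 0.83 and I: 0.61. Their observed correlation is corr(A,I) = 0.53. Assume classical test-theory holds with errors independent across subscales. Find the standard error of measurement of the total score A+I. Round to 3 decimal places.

Var(total) = 464.57 + 98.4104 = 562.98.
True-score variance = 381.334 + 98.4104 = 479.744, so reliability = 0.8522.
Error variance = 562.98 − 479.744 = 83.2361; SEM = √83.2361 = 9.123.

9.123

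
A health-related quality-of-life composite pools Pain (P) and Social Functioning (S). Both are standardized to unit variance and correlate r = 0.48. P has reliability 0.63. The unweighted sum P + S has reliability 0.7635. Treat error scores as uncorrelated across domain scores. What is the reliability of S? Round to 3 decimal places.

Var(P+S) = 2 + 2·0.48 = 2.960.
True-score variance = ρ_P + ρ_S + 2·0.48, so 0.7635 = (0.63 + ρ_S + 0.96) / 2.960.
ρ_S = 0.7635·2.960 − 0.63 − 0.96 = 0.670.

0.670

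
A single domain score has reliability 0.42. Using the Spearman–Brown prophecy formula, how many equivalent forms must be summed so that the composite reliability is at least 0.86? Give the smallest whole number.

k ≥ ρ*(1−ρ₁)/(ρ₁(1−ρ*)) = 0.86·0.58 / (0.42·0.14) = 8.483.
Smallest integer k = 9.

9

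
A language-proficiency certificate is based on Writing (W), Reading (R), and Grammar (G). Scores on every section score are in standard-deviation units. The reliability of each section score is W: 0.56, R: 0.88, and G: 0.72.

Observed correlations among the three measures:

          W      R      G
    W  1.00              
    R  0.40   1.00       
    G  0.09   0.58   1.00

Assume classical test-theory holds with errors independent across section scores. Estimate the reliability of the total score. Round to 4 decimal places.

0.8366

Var(W+R+G) = 3 + 2·[0.40 + 0.09 + 0.58] = 3 + 2.14 = 5.14.
Under uncorrelated errors the observed covariances equal the true-score covariances, so only the own-variance terms attenuate.
True-score variance = [0.56 + 0.88 + 0.72] + 2.14 = 2.16 + 2.14 = 4.3.
Reliability = 4.3 / 5.14 = 0.8366.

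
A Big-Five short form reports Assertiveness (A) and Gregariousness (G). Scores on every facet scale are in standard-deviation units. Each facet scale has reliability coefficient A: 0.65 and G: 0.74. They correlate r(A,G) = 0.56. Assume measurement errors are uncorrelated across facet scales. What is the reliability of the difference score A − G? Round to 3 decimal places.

0.307

Var(A−G) = 1 + 1 − 2·0.56 = 2 − 1.12 = 0.88.
With uncorrelated errors the cross-covariances are all true-score covariance, so they carry over unchanged; only the diagonal terms shrink to ρᵢσᵢ².
True-score variance = [0.65 + 0.74] − 1.12 = 1.39 − 1.12 = 0.27.
Reliability = 0.27 / 0.88 = 0.307.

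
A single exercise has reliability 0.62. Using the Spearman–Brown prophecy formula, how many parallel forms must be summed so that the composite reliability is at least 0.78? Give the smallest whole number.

k ≥ ρ*(1−ρ₁)/(ρ₁(1−ρ*)) = 0.78·0.38 / (0.62·0.22) = 2.173.
Smallest integer k = 3.

3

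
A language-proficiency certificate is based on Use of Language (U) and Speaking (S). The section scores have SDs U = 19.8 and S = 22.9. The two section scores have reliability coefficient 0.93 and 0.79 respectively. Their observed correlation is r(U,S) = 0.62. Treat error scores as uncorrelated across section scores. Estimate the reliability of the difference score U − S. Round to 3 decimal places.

Var(U−S) = 19.8² + 22.9² − 2·19.8·22.9·0.62 = 916.45 − 562.241 = 354.209.
With uncorrelated errors the cross-covariances are all true-score covariance, so they carry over unchanged; only the diagonal terms shrink to ρᵢσᵢ².
True-score variance = [19.8²·0.93 + 22.9²·0.79] − 562.241 = 778.881 − 562.241 = 216.64.
Reliability = 216.64 / 354.209 = 0.612.

0.612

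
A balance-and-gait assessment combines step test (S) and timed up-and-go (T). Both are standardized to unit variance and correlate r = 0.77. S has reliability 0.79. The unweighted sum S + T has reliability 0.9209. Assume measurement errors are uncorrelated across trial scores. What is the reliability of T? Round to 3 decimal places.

0.930

Var(S+T) = 2 + 2·0.77 = 3.540.
True-score variance = ρ_S + ρ_T + 2·0.77, so 0.9209 = (0.79 + ρ_T + 1.54) / 3.540.
ρ_T = 0.9209·3.540 − 0.79 − 1.54 = 0.930.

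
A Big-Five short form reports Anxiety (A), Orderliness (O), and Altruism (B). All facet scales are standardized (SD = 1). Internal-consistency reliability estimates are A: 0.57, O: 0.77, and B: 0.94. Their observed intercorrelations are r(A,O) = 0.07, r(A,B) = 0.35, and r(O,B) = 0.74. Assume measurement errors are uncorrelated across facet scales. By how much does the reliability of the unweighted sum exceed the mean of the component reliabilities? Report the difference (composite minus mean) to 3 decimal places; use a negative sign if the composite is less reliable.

0.105

Var(sum) = 3 + 2.32 = 5.32; true-score variance = 2.28 + 2.32 = 4.6; composite reliability = 0.8647.
Mean component reliability = 0.7600.
Difference = 0.8647 − 0.7600 = 0.105.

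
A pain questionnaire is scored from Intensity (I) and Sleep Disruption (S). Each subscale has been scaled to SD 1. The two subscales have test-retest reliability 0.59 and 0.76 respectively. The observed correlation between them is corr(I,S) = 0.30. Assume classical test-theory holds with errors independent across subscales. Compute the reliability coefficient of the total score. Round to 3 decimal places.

0.750

Var(I+S) = 2 + 2·[0.30] = 2 + 0.6 = 2.6.
Under uncorrelated errors the observed covariances equal the true-score covariances, so only the own-variance terms attenuate.
True-score variance = [0.59 + 0.76] + 0.6 = 1.35 + 0.6 = 1.95.
Reliability = 1.95 / 2.6 = 0.750.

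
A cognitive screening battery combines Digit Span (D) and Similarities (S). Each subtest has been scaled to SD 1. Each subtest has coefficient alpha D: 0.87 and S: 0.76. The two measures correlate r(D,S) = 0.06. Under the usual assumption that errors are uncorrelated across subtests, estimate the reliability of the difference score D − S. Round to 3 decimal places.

0.803

Var(D−S) = 1 + 1 − 2·0.06 = 2 − 0.12 = 1.88.
With uncorrelated errors the cross-covariances are all true-score covariance, so they carry over unchanged; only the diagonal terms shrink to ρᵢσᵢ².
True-score variance = [0.87 + 0.76] − 0.12 = 1.63 − 0.12 = 1.51.
Reliability = 1.51 / 1.88 = 0.803.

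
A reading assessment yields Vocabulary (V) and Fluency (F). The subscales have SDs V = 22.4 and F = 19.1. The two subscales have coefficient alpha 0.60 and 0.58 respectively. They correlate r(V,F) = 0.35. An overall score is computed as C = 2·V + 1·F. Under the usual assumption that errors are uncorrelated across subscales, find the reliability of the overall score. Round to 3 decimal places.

0.678

Var(C) = 2²·22.4² + 19.1² + 2·[2·22.4·19.1·0.35] = 2371.85 + 598.976 = 2970.83.
With uncorrelated errors the cross-covariances are all true-score covariance, so they carry over unchanged; only the diagonal terms shrink to ρᵢσᵢ².
True-score variance = [2²·22.4²·0.60 + 19.1²·0.58] + 598.976 = 1415.81 + 598.976 = 2014.79.
Reliability = 2014.79 / 2970.83 = 0.678.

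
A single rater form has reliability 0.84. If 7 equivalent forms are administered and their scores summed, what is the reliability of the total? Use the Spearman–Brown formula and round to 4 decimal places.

ρ_k = kρ / (1 + (k−1)ρ) = 7·0.84 / (1 + 6·0.84) = 5.880 / 6.040 = 0.9735.

0.9735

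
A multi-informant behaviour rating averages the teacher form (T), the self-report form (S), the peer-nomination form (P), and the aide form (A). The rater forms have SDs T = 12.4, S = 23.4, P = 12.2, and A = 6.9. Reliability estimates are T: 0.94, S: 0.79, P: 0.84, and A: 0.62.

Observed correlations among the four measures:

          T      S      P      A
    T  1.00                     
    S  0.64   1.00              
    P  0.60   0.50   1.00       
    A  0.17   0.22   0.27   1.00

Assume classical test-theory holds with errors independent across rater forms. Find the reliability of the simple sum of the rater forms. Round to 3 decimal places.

0.912

Var(T+S+P+A) = 12.4² + 23.4² + 12.2² + 6.9² + 2·[12.4·23.4·0.64 + 12.4·12.2·0.60 + 12.4·6.9·0.17 + 23.4·12.2·0.50 + 23.4·6.9·0.22 + 12.2·6.9·0.27] = 897.77 + 984.011 = 1881.78.
Under uncorrelated errors the observed covariances equal the true-score covariances, so only the own-variance terms attenuate.
True-score variance = [12.4²·0.94 + 23.4²·0.79 + 12.2²·0.84 + 6.9²·0.62] + 984.011 = 731.651 + 984.011 = 1715.66.
Reliability = 1715.66 / 1881.78 = 0.912.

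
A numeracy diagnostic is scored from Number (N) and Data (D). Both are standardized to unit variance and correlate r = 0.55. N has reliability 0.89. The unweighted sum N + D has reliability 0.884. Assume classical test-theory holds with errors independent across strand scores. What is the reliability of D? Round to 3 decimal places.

0.750

Var(N+D) = 2 + 2·0.55 = 3.100.
True-score variance = ρ_N + ρ_D + 2·0.55, so 0.884 = (0.89 + ρ_D + 1.10) / 3.100.
ρ_D = 0.884·3.100 − 0.89 − 1.10 = 0.750.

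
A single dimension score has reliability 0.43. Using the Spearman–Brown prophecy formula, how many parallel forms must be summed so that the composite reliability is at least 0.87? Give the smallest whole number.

k ≥ ρ*(1−ρ₁)/(ρ₁(1−ρ*)) = 0.87·0.57 / (0.43·0.13) = 8.871.
Smallest integer k = 9.

9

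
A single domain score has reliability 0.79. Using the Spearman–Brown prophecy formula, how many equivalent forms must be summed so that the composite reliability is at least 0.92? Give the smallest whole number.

k ≥ ρ*(1−ρ₁)/(ρ₁(1−ρ*)) = 0.92·0.21 / (0.79·0.08) = 3.057.
Smallest integer k = 4.

4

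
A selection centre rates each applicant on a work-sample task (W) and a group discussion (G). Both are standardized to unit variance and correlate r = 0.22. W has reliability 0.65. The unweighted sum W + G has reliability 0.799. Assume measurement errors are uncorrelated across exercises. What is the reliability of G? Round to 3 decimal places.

0.860

Var(W+G) = 2 + 2·0.22 = 2.440.
True-score variance = ρ_W + ρ_G + 2·0.22, so 0.799 = (0.65 + ρ_G + 0.44) / 2.440.
ρ_G = 0.799·2.440 − 0.65 − 0.44 = 0.860.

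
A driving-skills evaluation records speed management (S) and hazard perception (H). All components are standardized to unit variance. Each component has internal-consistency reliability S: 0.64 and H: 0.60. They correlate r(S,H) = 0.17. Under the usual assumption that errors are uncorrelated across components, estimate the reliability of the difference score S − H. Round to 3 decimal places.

0.542

Var(S−H) = 1 + 1 − 2·0.17 = 2 − 0.34 = 1.66.
Under uncorrelated errors the observed covariances equal the true-score covariances, so only the own-variance terms attenuate.
True-score variance = [0.64 + 0.60] − 0.34 = 1.24 − 0.34 = 0.9.
Reliability = 0.9 / 1.66 = 0.542.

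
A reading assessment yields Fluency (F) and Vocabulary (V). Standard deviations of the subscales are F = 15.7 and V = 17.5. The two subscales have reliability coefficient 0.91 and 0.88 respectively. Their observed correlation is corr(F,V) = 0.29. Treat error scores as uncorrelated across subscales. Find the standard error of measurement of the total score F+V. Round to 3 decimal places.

7.677

Var(total) = 552.74 + 159.355 = 712.095.
True-score variance = 493.806 + 159.355 = 653.161, so reliability = 0.9172.
Error variance = 712.095 − 653.161 = 58.9341; SEM = √58.9341 = 7.677.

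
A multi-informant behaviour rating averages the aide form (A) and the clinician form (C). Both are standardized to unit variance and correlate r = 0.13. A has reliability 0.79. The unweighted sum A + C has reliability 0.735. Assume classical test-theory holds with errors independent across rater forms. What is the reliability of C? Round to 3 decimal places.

Var(A+C) = 2 + 2·0.13 = 2.260.
True-score variance = ρ_A + ρ_C + 2·0.13, so 0.735 = (0.79 + ρ_C + 0.26) / 2.260.
ρ_C = 0.735·2.260 − 0.79 − 0.26 = 0.611.

0.611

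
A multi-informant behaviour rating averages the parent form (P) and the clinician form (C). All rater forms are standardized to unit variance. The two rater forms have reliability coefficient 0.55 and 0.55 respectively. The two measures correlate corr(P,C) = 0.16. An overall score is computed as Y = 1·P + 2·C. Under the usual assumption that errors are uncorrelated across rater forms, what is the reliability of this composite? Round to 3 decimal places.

0.601

Var(Y) = 1 + 2² + 2·[2·0.16] = 5 + 0.64 = 5.64.
With uncorrelated errors the cross-covariances are all true-score covariance, so they carry over unchanged; only the diagonal terms shrink to ρᵢσᵢ².
True-score variance = [0.55 + 2²·0.55] + 0.64 = 2.75 + 0.64 = 3.39.
Reliability = 3.39 / 5.64 = 0.601.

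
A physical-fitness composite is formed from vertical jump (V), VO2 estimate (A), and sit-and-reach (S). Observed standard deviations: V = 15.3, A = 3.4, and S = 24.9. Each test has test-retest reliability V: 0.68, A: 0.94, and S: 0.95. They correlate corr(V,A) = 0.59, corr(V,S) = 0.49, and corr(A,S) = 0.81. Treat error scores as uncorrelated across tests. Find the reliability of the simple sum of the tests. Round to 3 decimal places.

Var(V+A+S) = 15.3² + 3.4² + 24.9² + 2·[15.3·3.4·0.59 + 15.3·24.9·0.49 + 3.4·24.9·0.81] = 865.66 + 571.883 = 1437.54.
Under uncorrelated errors the observed covariances equal the true-score covariances, so only the own-variance terms attenuate.
True-score variance = [15.3²·0.68 + 3.4²·0.94 + 24.9²·0.95] + 571.883 = 759.057 + 571.883 = 1330.94.
Reliability = 1330.94 / 1437.54 = 0.926.

0.926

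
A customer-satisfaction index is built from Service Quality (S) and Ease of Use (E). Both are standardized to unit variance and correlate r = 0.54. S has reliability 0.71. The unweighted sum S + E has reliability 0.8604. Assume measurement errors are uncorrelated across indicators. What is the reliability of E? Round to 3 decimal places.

0.860

Var(S+E) = 2 + 2·0.54 = 3.080.
True-score variance = ρ_S + ρ_E + 2·0.54, so 0.8604 = (0.71 + ρ_E + 1.08) / 3.080.
ρ_E = 0.8604·3.080 − 0.71 − 1.08 = 0.860.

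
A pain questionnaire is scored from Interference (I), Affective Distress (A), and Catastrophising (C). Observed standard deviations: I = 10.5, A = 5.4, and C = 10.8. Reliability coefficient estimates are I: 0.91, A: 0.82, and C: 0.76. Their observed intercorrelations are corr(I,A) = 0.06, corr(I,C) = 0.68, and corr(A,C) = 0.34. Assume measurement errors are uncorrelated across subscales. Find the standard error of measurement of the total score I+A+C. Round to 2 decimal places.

Var(total) = 256.05 + 200.686 = 456.736.
True-score variance = 212.885 + 200.686 = 413.571, so reliability = 0.9055.
Error variance = 456.736 − 413.571 = 43.1649; SEM = √43.1649 = 6.57.

6.57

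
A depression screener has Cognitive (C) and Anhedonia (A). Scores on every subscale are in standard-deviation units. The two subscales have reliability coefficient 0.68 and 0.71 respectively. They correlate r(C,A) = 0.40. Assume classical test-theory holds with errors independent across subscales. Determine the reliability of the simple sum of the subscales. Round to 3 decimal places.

Var(C+A) = 2 + 2·[0.40] = 2 + 0.8 = 2.8.
With uncorrelated errors the cross-covariances are all true-score covariance, so they carry over unchanged; only the diagonal terms shrink to ρᵢσᵢ².
True-score variance = [0.68 + 0.71] + 0.8 = 1.39 + 0.8 = 2.19.
Reliability = 2.19 / 2.8 = 0.782.

0.782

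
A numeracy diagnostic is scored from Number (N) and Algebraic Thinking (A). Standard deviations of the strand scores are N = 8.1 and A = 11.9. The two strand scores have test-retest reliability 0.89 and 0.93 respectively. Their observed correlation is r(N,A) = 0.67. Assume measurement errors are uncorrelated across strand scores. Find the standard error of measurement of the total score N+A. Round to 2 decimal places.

4.14

Var(total) = 207.22 + 129.163 = 336.383.
True-score variance = 190.09 + 129.163 = 319.253, so reliability = 0.9491.
Error variance = 336.383 − 319.253 = 17.1298; SEM = √17.1298 = 4.14.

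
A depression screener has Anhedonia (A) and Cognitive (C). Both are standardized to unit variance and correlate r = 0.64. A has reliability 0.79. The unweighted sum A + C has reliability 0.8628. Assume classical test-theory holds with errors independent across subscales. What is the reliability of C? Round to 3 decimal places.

0.760

Var(A+C) = 2 + 2·0.64 = 3.280.
True-score variance = ρ_A + ρ_C + 2·0.64, so 0.8628 = (0.79 + ρ_C + 1.28) / 3.280.
ρ_C = 0.8628·3.280 − 0.79 − 1.28 = 0.760.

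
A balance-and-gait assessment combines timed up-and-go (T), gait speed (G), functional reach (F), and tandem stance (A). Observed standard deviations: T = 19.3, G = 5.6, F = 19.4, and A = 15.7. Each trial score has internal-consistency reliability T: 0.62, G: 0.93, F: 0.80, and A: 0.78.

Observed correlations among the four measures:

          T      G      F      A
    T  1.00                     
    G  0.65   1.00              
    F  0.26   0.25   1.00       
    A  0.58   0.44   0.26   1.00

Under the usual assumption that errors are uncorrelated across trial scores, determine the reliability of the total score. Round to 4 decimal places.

0.8636

Var(T+G+F+A) = 19.3² + 5.6² + 19.4² + 15.7² + 2·[19.3·5.6·0.65 + 19.3·19.4·0.26 + 19.3·15.7·0.58 + 5.6·19.4·0.25 + 5.6·15.7·0.44 + 19.4·15.7·0.26] = 1026.7 + 976.765 = 2003.47.
Because errors are independent across components, Cov(Tᵢ,Tⱼ) = Cov(Xᵢ,Xⱼ); the off-diagonal part of the true-score variance is the same as above.
True-score variance = [19.3²·0.62 + 5.6²·0.93 + 19.4²·0.80 + 15.7²·0.78] + 976.765 = 753.459 + 976.765 = 1730.22.
Reliability = 1730.22 / 2003.47 = 0.8636.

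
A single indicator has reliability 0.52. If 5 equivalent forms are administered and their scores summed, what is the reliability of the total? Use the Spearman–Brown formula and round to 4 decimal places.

0.8442

ρ_k = kρ / (1 + (k−1)ρ) = 5·0.52 / (1 + 4·0.52) = 2.600 / 3.080 = 0.8442.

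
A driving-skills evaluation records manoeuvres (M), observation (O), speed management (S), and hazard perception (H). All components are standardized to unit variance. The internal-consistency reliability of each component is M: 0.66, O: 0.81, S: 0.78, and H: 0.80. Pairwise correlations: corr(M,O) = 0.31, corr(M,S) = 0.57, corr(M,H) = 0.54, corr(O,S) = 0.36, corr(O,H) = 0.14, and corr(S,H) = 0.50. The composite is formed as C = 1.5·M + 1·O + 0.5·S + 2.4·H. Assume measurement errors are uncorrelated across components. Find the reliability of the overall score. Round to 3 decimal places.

0.874

Var(C) = 1.5² + 1 + 0.5² + 2.4² + 2·[1.5·0.31 + 0.75·0.57 + 3.6·0.54 + 0.5·0.36 + 2.4·0.14 + 1.2·0.50] = 9.26 + 7.905 = 17.165.
Under uncorrelated errors the observed covariances equal the true-score covariances, so only the own-variance terms attenuate.
True-score variance = [1.5²·0.66 + 0.81 + 0.5²·0.78 + 2.4²·0.80] + 7.905 = 7.098 + 7.905 = 15.003.
Reliability = 15.003 / 17.165 = 0.874.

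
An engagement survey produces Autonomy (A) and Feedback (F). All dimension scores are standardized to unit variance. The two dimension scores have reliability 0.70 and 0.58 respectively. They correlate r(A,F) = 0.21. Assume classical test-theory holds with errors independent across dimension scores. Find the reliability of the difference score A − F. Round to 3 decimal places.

0.544

Var(A−F) = 1 + 1 − 2·0.21 = 2 − 0.42 = 1.58.
With uncorrelated errors the cross-covariances are all true-score covariance, so they carry over unchanged; only the diagonal terms shrink to ρᵢσᵢ².
True-score variance = [0.70 + 0.58] − 0.42 = 1.28 − 0.42 = 0.86.
Reliability = 0.86 / 1.58 = 0.544.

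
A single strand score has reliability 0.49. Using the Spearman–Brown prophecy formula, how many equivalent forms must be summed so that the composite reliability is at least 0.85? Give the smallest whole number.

k ≥ ρ*(1−ρ₁)/(ρ₁(1−ρ*)) = 0.85·0.51 / (0.49·0.15) = 5.898.
Smallest integer k = 6.

6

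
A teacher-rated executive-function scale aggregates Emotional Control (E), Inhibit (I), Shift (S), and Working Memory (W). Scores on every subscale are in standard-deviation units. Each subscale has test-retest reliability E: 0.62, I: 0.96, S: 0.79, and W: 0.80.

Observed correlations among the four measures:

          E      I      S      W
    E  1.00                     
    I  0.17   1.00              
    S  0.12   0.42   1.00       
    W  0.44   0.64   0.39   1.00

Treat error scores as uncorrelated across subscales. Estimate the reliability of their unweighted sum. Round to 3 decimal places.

0.901

Var(E+I+S+W) = 4 + 2·[0.17 + 0.12 + 0.44 + 0.42 + 0.64 + 0.39] = 4 + 4.36 = 8.36.
With uncorrelated errors the cross-covariances are all true-score covariance, so they carry over unchanged; only the diagonal terms shrink to ρᵢσᵢ².
True-score variance = [0.62 + 0.96 + 0.79 + 0.80] + 4.36 = 3.17 + 4.36 = 7.53.
Reliability = 7.53 / 8.36 = 0.901.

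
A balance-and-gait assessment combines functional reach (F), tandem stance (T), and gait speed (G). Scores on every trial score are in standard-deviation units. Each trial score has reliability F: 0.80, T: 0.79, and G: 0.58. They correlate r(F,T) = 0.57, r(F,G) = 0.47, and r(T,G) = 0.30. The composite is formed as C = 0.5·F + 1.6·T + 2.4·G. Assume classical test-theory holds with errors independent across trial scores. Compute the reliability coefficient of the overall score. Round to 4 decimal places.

Var(C) = 0.5² + 1.6² + 2.4² + 2·[0.8·0.57 + 1.2·0.47 + 3.84·0.30] = 8.57 + 4.344 = 12.914.
Under uncorrelated errors the observed covariances equal the true-score covariances, so only the own-variance terms attenuate.
True-score variance = [0.5²·0.80 + 1.6²·0.79 + 2.4²·0.58] + 4.344 = 5.5632 + 4.344 = 9.9072.
Reliability = 9.9072 / 12.914 = 0.7672.

0.7672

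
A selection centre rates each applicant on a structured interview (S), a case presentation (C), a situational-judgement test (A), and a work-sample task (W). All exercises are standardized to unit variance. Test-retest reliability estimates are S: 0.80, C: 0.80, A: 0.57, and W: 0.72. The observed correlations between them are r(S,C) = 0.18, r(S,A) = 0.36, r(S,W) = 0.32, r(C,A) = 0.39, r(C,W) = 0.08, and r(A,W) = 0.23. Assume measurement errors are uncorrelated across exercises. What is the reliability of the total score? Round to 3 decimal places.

0.844

Var(S+C+A+W) = 4 + 2·[0.18 + 0.36 + 0.32 + 0.39 + 0.08 + 0.23] = 4 + 3.12 = 7.12.
With uncorrelated errors the cross-covariances are all true-score covariance, so they carry over unchanged; only the diagonal terms shrink to ρᵢσᵢ².
True-score variance = [0.80 + 0.80 + 0.57 + 0.72] + 3.12 = 2.89 + 3.12 = 6.01.
Reliability = 6.01 / 7.12 = 0.844.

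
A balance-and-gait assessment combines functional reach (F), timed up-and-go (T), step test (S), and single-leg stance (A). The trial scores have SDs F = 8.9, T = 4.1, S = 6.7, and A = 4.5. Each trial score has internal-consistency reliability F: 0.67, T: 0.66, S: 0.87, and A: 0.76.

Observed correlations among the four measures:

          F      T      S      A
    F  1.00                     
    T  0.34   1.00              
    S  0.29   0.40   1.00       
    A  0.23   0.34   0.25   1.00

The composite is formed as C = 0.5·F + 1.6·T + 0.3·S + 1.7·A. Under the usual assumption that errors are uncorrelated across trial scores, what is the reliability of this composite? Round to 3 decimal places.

Var(C) = 0.5²·8.9² + 1.6²·4.1² + 0.3²·6.7² + 1.7²·4.5² + 2·[0.8·8.9·4.1·0.34 + 0.15·8.9·6.7·0.29 + 0.85·8.9·4.5·0.23 + 0.48·4.1·6.7·0.40 + 2.72·4.1·4.5·0.34 + 0.51·6.7·4.5·0.25] = 125.399 + 93.0598 = 218.458.
Under uncorrelated errors the observed covariances equal the true-score covariances, so only the own-variance terms attenuate.
True-score variance = [0.5²·8.9²·0.67 + 1.6²·4.1²·0.66 + 0.3²·6.7²·0.87 + 1.7²·4.5²·0.76] + 93.0598 = 89.6618 + 93.0598 = 182.722.
Reliability = 182.722 / 218.458 = 0.836.

0.836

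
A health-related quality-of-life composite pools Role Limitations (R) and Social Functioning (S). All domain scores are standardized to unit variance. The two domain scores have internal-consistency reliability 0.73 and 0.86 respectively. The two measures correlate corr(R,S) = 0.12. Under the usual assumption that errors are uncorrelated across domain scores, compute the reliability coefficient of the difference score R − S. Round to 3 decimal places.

Var(R−S) = 1 + 1 − 2·0.12 = 2 − 0.24 = 1.76.
Under uncorrelated errors the observed covariances equal the true-score covariances, so only the own-variance terms attenuate.
True-score variance = [0.73 + 0.86] − 0.24 = 1.59 − 0.24 = 1.35.
Reliability = 1.35 / 1.76 = 0.767.

0.767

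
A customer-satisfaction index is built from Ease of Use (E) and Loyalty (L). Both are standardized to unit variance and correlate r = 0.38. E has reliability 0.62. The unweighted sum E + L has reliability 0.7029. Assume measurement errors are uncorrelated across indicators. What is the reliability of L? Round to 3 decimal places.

0.560

Var(E+L) = 2 + 2·0.38 = 2.760.
True-score variance = ρ_E + ρ_L + 2·0.38, so 0.7029 = (0.62 + ρ_L + 0.76) / 2.760.
ρ_L = 0.7029·2.760 − 0.62 − 0.76 = 0.560.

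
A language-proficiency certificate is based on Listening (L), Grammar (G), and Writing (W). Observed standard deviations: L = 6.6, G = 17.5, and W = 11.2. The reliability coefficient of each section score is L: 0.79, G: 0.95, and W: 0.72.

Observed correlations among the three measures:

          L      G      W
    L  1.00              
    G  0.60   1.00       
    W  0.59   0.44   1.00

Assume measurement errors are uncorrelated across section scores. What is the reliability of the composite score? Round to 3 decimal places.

0.932

Var(L+G+W) = 6.6² + 17.5² + 11.2² + 2·[6.6·17.5·0.60 + 6.6·11.2·0.59 + 17.5·11.2·0.44] = 475.25 + 398.306 = 873.556.
Because errors are independent across components, Cov(Tᵢ,Tⱼ) = Cov(Xᵢ,Xⱼ); the off-diagonal part of the true-score variance is the same as above.
True-score variance = [6.6²·0.79 + 17.5²·0.95 + 11.2²·0.72] + 398.306 = 415.667 + 398.306 = 813.972.
Reliability = 813.972 / 873.556 = 0.932.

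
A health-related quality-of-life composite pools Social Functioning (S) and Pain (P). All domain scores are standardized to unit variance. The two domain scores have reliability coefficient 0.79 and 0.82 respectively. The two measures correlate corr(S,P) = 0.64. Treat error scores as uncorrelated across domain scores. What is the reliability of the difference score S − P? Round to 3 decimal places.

0.458

Var(S−P) = 1 + 1 − 2·0.64 = 2 − 1.28 = 0.72.
With uncorrelated errors the cross-covariances are all true-score covariance, so they carry over unchanged; only the diagonal terms shrink to ρᵢσᵢ².
True-score variance = [0.79 + 0.82] − 1.28 = 1.61 − 1.28 = 0.33.
Reliability = 0.33 / 0.72 = 0.458.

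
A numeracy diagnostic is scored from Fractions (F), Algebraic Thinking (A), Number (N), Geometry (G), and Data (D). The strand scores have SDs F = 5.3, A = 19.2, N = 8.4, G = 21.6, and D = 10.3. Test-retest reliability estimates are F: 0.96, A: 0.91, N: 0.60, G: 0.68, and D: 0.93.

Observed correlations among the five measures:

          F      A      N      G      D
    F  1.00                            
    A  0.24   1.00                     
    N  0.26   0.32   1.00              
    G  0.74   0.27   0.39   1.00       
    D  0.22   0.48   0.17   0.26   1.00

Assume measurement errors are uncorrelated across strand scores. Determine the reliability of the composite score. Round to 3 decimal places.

0.896

Var(F+A+N+G+D) = 5.3² + 19.2² + 8.4² + 21.6² + 10.3² + 2·[5.3·19.2·0.24 + 5.3·8.4·0.26 + 5.3·21.6·0.74 + 5.3·10.3·0.22 + 19.2·8.4·0.32 + 19.2·21.6·0.27 + 19.2·10.3·0.48 + 8.4·21.6·0.39 + 8.4·10.3·0.17 + 21.6·10.3·0.26] = 1039.94 + 1069.09 = 2109.03.
With uncorrelated errors the cross-covariances are all true-score covariance, so they carry over unchanged; only the diagonal terms shrink to ρᵢσᵢ².
True-score variance = [5.3²·0.96 + 19.2²·0.91 + 8.4²·0.60 + 21.6²·0.68 + 10.3²·0.93] + 1069.09 = 820.689 + 1069.09 = 1889.78.
Reliability = 1889.78 / 2109.03 = 0.896.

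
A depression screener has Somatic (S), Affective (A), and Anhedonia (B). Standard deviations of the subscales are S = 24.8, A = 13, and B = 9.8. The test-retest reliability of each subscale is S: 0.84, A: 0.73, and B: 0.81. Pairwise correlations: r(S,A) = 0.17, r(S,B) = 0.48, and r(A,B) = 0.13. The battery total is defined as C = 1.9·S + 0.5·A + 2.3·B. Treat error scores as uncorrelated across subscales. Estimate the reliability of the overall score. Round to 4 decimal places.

Var(C) = 1.9²·24.8² + 0.5²·13² + 2.3²·9.8² + 2·[0.95·24.8·13·0.17 + 4.37·24.8·9.8·0.48 + 1.15·13·9.8·0.13] = 2770.6 + 1161.83 = 3932.43.
Under uncorrelated errors the observed covariances equal the true-score covariances, so only the own-variance terms attenuate.
True-score variance = [1.9²·24.8²·0.84 + 0.5²·13²·0.73 + 2.3²·9.8²·0.81] + 1161.83 = 2307.41 + 1161.83 = 3469.24.
Reliability = 3469.24 / 3932.43 = 0.8822.

0.8822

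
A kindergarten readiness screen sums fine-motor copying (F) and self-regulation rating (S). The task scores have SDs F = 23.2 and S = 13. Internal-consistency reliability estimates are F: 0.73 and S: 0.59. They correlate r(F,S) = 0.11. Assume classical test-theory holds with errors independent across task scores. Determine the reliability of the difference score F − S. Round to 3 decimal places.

0.665

Var(F−S) = 23.2² + 13² − 2·23.2·13·0.11 = 707.24 − 66.352 = 640.888.
With uncorrelated errors the cross-covariances are all true-score covariance, so they carry over unchanged; only the diagonal terms shrink to ρᵢσᵢ².
True-score variance = [23.2²·0.73 + 13²·0.59] − 66.352 = 492.625 − 66.352 = 426.273.
Reliability = 426.273 / 640.888 = 0.665.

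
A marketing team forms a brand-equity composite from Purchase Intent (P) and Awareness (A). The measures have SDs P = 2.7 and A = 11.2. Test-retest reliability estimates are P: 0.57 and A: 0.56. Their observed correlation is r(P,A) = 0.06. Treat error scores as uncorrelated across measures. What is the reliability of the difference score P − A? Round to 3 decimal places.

0.548

Var(P−A) = 2.7² + 11.2² − 2·2.7·11.2·0.06 = 132.73 − 3.6288 = 129.101.
Under uncorrelated errors the observed covariances equal the true-score covariances, so only the own-variance terms attenuate.
True-score variance = [2.7²·0.57 + 11.2²·0.56] − 3.6288 = 74.4017 − 3.6288 = 70.7729.
Reliability = 70.7729 / 129.101 = 0.548.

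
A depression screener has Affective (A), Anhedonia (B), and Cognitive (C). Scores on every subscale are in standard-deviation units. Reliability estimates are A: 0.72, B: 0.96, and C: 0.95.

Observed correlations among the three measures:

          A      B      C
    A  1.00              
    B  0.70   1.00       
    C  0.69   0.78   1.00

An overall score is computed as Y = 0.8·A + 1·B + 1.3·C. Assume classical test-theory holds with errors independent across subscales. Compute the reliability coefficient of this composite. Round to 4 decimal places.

Var(Y) = 0.8² + 1 + 1.3² + 2·[0.8·0.70 + 1.04·0.69 + 1.3·0.78] = 3.33 + 4.5832 = 7.9132.
Under uncorrelated errors the observed covariances equal the true-score covariances, so only the own-variance terms attenuate.
True-score variance = [0.8²·0.72 + 0.96 + 1.3²·0.95] + 4.5832 = 3.0263 + 4.5832 = 7.6095.
Reliability = 7.6095 / 7.9132 = 0.9616.

0.9616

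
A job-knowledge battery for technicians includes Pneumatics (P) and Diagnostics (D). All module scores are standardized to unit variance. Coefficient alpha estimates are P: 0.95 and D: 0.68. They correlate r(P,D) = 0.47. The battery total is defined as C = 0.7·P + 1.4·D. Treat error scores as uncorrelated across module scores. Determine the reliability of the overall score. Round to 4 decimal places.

Var(C) = 0.7² + 1.4² + 2·[0.98·0.47] = 2.45 + 0.9212 = 3.3712.
With uncorrelated errors the cross-covariances are all true-score covariance, so they carry over unchanged; only the diagonal terms shrink to ρᵢσᵢ².
True-score variance = [0.7²·0.95 + 1.4²·0.68] + 0.9212 = 1.7983 + 0.9212 = 2.7195.
Reliability = 2.7195 / 3.3712 = 0.8067.

0.8067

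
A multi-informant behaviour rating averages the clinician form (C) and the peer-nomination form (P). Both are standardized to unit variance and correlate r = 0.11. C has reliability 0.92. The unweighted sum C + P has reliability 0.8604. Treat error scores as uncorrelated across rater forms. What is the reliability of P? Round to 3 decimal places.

0.770

Var(C+P) = 2 + 2·0.11 = 2.220.
True-score variance = ρ_C + ρ_P + 2·0.11, so 0.8604 = (0.92 + ρ_P + 0.22) / 2.220.
ρ_P = 0.8604·2.220 − 0.92 − 0.22 = 0.770.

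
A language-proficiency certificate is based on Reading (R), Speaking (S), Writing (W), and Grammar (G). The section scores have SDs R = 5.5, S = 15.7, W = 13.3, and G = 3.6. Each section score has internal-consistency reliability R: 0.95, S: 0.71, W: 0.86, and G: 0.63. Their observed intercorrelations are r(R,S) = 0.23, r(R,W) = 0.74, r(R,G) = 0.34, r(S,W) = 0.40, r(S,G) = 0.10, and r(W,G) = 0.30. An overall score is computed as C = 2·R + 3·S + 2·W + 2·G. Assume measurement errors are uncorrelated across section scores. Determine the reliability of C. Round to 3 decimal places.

0.847

Var(C) = 2²·5.5² + 3²·15.7² + 2²·13.3² + 2²·3.6² + 2·[6·5.5·15.7·0.23 + 4·5.5·13.3·0.74 + 4·5.5·3.6·0.34 + 6·15.7·13.3·0.40 + 6·15.7·3.6·0.10 + 4·13.3·3.6·0.30] = 3098.81 + 1910.25 = 5009.06.
With uncorrelated errors the cross-covariances are all true-score covariance, so they carry over unchanged; only the diagonal terms shrink to ρᵢσᵢ².
True-score variance = [2²·5.5²·0.95 + 3²·15.7²·0.71 + 2²·13.3²·0.86 + 2²·3.6²·0.63] + 1910.25 = 2331.18 + 1910.25 = 4241.44.
Reliability = 4241.44 / 5009.06 = 0.847.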